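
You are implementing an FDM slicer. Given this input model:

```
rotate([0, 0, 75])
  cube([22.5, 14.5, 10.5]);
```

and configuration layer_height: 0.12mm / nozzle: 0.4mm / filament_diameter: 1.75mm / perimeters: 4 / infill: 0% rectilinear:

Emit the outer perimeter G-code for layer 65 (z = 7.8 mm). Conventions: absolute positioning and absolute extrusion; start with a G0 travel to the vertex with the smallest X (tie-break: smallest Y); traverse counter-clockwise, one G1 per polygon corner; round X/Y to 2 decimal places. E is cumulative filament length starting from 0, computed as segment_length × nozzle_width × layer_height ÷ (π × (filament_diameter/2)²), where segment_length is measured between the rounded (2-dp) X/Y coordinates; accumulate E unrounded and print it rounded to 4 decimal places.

G0 X-14.01 Y3.75 Z7.80
G1 X0.00 Y0.00 E0.2894
G1 X5.82 Y21.73 E0.7384
G1 X-8.18 Y25.49 E1.0276
G1 X-14.01 Y3.75 E1.4768

At z = 7.8 mm: the cube is present — its section is the full 22.5×14.5 rectangle; (whole slice rotated 75° about Z — lengths, areas and connectivity unchanged). The outline is a single polygon with 4 vertices. Extrusion per mm of travel: 0.4 × 0.12 / (π × 0.875²) = 0.019956. Accumulating E over each segment gives final E = 1.4768.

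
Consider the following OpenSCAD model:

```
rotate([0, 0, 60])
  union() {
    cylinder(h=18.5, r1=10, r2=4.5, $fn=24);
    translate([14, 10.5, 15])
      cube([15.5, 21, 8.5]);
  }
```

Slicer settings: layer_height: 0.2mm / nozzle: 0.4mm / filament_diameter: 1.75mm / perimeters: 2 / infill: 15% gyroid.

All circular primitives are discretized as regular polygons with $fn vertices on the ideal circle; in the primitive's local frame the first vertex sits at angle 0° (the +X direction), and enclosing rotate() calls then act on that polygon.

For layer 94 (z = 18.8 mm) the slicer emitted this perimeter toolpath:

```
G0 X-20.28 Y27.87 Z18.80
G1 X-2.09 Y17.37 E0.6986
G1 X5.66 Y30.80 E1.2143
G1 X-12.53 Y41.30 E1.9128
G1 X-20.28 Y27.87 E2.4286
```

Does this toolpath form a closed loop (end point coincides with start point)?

yes

Start point (G0): (-20.28, 27.87). End point (last G1): the path returns to the start — closed.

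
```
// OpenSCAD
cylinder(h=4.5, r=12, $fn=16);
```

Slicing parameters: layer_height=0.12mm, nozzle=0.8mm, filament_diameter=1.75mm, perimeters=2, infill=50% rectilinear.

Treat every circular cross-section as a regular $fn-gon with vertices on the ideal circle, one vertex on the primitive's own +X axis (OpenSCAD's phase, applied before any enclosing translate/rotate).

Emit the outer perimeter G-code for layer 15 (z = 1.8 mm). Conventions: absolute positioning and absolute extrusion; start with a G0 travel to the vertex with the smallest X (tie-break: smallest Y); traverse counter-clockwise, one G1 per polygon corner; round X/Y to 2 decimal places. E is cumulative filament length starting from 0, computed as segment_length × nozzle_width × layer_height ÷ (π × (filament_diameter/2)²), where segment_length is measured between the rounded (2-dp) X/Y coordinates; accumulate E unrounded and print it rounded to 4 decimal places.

G0 X-12.00 Y0.00 Z1.80
G1 X-11.09 Y-4.59 E0.1868
G1 X-8.49 Y-8.49 E0.3738
G1 X-4.59 Y-11.09 E0.5609
G1 X0.00 Y-12.00 E0.7477
G1 X4.59 Y-11.09 E0.9344
G1 X8.49 Y-8.49 E1.1215
G1 X11.09 Y-4.59 E1.3086
G1 X12.00 Y0.00 E1.4954
G1 X11.09 Y4.59 E1.6821
G1 X8.49 Y8.49 E1.8692
G1 X4.59 Y11.09 E2.0563
G1 X0.00 Y12.00 E2.2430
G1 X-4.59 Y11.09 E2.4298
G1 X-8.49 Y8.49 E2.6169
G1 X-11.09 Y4.59 E2.8040
G1 X-12.00 Y0.00 E2.9907

At z = 1.8 mm: the r=12 cylinder contributes a regular 16-gon of circumradius 12. The outline is a single polygon with 16 vertices. Extrusion per mm of travel: 0.8 × 0.12 / (π × 0.875²) = 0.039912. Accumulating E over each segment gives final E = 2.9907.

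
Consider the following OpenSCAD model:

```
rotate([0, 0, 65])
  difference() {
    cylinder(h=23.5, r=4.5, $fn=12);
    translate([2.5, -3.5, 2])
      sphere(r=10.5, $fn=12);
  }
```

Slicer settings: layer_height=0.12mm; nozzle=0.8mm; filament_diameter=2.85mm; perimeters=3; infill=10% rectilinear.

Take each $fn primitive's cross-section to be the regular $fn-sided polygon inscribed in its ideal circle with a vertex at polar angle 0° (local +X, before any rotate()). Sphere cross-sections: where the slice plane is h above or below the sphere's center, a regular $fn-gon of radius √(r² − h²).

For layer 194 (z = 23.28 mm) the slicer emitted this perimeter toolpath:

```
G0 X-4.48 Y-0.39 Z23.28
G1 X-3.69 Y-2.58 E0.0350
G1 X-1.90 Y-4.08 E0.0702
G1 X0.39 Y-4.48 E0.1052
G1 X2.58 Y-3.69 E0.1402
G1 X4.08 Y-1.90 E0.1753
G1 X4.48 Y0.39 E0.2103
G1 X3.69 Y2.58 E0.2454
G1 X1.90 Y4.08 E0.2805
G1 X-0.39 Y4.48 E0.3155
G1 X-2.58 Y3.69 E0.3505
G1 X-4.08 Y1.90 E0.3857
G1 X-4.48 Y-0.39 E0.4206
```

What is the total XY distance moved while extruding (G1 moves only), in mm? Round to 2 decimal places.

27.95 mm

Sum the Euclidean lengths of each G1 segment: total = 27.95 mm.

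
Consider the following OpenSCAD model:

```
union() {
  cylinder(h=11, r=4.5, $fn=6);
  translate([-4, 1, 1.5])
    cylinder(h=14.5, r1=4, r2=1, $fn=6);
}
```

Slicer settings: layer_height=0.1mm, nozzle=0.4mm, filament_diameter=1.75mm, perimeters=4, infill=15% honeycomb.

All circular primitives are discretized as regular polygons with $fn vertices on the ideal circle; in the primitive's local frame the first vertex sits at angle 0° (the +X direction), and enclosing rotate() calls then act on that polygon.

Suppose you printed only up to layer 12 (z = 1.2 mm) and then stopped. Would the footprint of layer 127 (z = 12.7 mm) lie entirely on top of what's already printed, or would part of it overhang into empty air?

Compare the two slices. At z = 1.2: the r=4.5 cylinder contributes a regular 6-gon of circumradius 4.5 (area = (6/2)·4.500²·sin(360°/6) = 52.61 mm²); the cone at (-4, 1) is not intersected at this z (z outside [1.5, 16]); Taking the union: only the r=4.5 cylinder is present, so the union is just that shape — area = 52.61 mm². At z = 12.7: the cylinder does not reach this height (z outside [0, 11]); the cone at (-4, 1) contributes a regular 6-gon of circumradius 1.683 (interpolated between r1=4 and r2=1 at t=0.772) (area = (6/2)·1.683²·sin(360°/6) = 7.36 mm²); Merging all regions: only the cone at (-4, 1) is present, so the union is just that shape — area = 7.36 mm². Checking containment: at z = 12.7 the cross-section extends beyond the z = 1.2 cross-section by about 4.02 mm².

part overhangs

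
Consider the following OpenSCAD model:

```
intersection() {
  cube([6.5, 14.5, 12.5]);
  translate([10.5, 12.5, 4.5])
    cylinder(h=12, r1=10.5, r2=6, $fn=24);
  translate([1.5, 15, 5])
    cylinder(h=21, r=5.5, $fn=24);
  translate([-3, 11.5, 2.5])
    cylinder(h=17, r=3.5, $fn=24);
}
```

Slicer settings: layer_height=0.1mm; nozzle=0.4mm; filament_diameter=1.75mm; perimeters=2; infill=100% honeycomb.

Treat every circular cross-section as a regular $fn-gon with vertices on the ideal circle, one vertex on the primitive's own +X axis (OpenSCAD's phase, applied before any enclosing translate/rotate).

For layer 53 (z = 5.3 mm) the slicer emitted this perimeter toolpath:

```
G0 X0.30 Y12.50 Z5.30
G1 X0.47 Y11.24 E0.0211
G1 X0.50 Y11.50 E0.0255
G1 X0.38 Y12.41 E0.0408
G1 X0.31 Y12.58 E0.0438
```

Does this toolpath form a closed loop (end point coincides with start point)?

Start point (G0): (0.30, 12.50). End point (last G1): the path does not return to the start — open.

no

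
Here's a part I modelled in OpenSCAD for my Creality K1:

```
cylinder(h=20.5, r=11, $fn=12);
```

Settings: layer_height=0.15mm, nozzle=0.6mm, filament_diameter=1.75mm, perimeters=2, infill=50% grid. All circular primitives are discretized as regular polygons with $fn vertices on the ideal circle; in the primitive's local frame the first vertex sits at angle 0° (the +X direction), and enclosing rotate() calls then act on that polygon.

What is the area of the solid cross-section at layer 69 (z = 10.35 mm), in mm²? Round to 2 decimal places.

At z = 10.35 mm: the r=11 cylinder contributes a regular 12-gon of circumradius 11 (area = (12/2)·11.000²·sin(360°/12) = 363.00 mm²). Overall, the cross-section is a single solid region. Net area = 363.00 mm².

363.00 mm²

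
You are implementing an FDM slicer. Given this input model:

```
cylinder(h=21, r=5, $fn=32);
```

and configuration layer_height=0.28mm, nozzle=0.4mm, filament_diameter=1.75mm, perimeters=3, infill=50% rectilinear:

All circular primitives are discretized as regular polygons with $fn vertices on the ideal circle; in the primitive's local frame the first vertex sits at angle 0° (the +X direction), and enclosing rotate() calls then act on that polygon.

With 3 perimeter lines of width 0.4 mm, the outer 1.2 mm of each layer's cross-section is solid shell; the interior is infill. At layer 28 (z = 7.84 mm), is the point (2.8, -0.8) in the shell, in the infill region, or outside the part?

At z = 7.84 mm: the r=5 cylinder gives a regular 32-gon of circumradius 5 (constant along its height). Overall, the cross-section is a single solid region. The nearest boundary edge runs (4.62, -1.91)→(4.90, -0.98); distance from the point to it = 2.06 mm. The point is inside the cross-section and 2.06 mm from the nearest boundary — more than the 1.2 mm shell width (3 × 0.4), so it's in the infill interior.

infill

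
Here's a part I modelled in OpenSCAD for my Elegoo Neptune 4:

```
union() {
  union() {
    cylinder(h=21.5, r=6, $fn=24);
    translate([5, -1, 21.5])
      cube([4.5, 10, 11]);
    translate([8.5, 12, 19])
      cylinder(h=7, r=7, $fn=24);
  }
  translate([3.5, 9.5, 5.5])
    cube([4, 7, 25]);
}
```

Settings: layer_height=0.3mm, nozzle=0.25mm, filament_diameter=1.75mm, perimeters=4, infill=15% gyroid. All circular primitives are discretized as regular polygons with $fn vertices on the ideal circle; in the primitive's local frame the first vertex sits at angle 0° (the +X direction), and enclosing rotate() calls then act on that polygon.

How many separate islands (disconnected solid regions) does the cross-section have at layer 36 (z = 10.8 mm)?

At z = 10.8 mm: the r=6 cylinder contributes a regular 24-gon of circumradius 6; the cube at (5, -1) is absent (z outside [21.5, 32.5]); the cylinder at (8.5, 12) is not intersected at this z (z outside [19, 26]); Combining (union): only the r=6 cylinder is present, so the union is just that shape — 1 connected region; the cube at (3.5, 9.5) (footprint 4×7) is included at this height; Merging all regions: the 2 present regions are separate (no shared area or edge), so areas and boundary lengths simply add and each stays a separate island — 2 connected regions. Overall, the cross-section has 2 separate islands. Island count = 2.

2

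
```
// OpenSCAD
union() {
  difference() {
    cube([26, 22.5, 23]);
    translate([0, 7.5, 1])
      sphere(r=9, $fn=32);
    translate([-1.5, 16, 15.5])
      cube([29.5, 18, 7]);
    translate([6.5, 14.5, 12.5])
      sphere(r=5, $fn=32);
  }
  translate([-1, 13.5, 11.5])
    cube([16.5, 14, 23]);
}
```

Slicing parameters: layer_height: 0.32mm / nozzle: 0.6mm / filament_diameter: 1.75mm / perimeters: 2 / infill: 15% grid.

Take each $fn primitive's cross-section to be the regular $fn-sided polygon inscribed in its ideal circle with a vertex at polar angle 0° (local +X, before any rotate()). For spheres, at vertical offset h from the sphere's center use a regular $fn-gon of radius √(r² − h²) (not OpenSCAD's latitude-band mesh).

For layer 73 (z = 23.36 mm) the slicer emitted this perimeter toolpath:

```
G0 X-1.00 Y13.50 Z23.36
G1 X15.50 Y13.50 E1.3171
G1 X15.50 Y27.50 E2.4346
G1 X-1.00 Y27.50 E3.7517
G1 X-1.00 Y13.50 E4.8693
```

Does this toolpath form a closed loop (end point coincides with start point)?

Start point (G0): (-1.00, 13.50). End point (last G1): the path returns to the start — closed.

yes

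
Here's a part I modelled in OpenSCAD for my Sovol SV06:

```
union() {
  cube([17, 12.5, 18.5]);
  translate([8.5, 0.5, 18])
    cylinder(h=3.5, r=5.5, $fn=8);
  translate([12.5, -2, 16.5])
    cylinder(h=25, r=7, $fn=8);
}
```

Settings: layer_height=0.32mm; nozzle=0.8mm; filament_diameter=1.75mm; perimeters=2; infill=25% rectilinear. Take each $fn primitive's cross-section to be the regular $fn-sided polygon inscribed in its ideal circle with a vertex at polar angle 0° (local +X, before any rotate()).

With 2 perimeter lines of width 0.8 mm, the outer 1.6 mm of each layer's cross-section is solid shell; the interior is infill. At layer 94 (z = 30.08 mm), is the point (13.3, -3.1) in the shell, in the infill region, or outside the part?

infill

At z = 30.08 mm: the cube is not intersected at this z (z outside [0, 18.5]); the cylinder at (8.5, 0.5) is absent (z outside [18, 21.5]); the cylinder at (12.5, -2): section is a regular 8-gon, circumradius r=7; Merging all regions: only the r=7 cylinder at (12.5, -2) is present, so the union is just that shape — 1 connected region. Overall, the cross-section is a single solid region. The nearest boundary edge runs (12.50, -9.00)→(17.45, -6.95); distance from the point to it = 5.14 mm. The point is inside the cross-section and 5.14 mm from the nearest boundary — more than the 1.6 mm shell width (2 × 0.8), so it's in the infill interior.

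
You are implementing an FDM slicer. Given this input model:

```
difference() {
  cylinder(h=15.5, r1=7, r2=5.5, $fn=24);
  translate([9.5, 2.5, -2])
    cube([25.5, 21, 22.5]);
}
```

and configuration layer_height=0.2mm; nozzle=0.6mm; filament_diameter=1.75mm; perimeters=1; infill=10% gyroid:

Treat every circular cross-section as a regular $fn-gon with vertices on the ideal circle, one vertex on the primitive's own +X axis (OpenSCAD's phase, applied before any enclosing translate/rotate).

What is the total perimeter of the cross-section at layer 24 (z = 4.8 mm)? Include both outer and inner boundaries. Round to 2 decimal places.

At z = 4.8 mm: the cone (r1=7→r2=5.5) has section circumradius 6.535 here — a regular 24-gon (perimeter = 2·24·6.535·sin(180°/24) = 40.95 mm); the cube at (9.5, 2.5) (footprint 25.5×21) is included at this height (perimeter 93.00 mm); After the difference (first − rest): starting from the cone, the 25.5×21 cube at (9.5, 2.5) misses the remaining region (no effect) — boundary = 40.95 mm. Overall, the cross-section is a single solid region. Total boundary length (outer) = 40.95 mm.

40.95 mm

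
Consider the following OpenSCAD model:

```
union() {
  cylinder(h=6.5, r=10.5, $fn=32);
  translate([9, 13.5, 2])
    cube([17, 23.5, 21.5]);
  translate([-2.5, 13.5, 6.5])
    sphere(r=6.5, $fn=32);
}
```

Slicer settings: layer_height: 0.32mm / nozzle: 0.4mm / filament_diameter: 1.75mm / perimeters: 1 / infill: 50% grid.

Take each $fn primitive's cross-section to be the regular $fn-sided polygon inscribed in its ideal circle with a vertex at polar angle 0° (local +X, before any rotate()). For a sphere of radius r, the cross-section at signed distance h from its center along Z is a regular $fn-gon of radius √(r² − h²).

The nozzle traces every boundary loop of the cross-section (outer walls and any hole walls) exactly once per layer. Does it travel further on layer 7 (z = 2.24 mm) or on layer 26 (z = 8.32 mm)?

layer 7 (z = 2.24 mm)

Layer 7 (z = 2.24): the r=10.5 cylinder contributes a regular 32-gon of circumradius 10.5 (perimeter = 2·32·10.500·sin(180°/32) = 65.87 mm); the cube at (9, 13.5) is present — its section is the full 17×23.5 rectangle (perimeter 81.00 mm); the r=6.5 sphere at (-2.5, 13.5) slices to a regular 32-gon of circumradius 4.909 (√(r²−h²) with h=4.26 from center) (perimeter = 2·32·4.909·sin(180°/32) = 30.80 mm); Combining (union): the regions partially overlap (shared area 6.97 mm²), so the edge portions inside another operand are dropped and the merged outline is re-measured after clipping — boundary = 164.50 mm. So its perimeter = 164.50 mm. Layer 26 (z = 8.32): the cylinder is not intersected at this z (z outside [0, 6.5]); the cube at (9, 13.5) is present — its section is the full 17×23.5 rectangle (perimeter 81.00 mm); the r=6.5 sphere at (-2.5, 13.5) slices to a regular 32-gon of circumradius 6.240 (√(r²−h²) with h=1.82 from center) (perimeter = 2·32·6.240·sin(180°/32) = 39.14 mm); Combining (union): the 2 present regions are separate (no shared area or edge), so areas and boundary lengths simply add and each stays a separate island — boundary = 120.14 mm. So its perimeter = 120.14 mm. Layer 7 is larger (164.50 vs 120.14 mm).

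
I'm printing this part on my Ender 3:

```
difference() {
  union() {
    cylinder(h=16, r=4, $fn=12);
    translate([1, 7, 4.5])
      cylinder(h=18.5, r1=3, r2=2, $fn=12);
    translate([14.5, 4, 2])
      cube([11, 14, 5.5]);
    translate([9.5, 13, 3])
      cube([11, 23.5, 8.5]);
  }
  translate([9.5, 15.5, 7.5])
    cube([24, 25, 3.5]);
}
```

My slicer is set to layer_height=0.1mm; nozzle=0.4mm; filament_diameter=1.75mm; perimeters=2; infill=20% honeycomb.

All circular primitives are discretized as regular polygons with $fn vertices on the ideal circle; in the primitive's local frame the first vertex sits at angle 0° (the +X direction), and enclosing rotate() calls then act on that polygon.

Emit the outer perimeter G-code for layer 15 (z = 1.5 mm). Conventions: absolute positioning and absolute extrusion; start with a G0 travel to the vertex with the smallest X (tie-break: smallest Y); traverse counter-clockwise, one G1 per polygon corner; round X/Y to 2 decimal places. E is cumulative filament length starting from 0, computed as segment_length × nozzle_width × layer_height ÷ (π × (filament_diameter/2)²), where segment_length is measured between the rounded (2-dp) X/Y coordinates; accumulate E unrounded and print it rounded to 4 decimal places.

G0 X-4.00 Y0.00 Z1.50
G1 X-3.46 Y-2.00 E0.0345
G1 X-2.00 Y-3.46 E0.0688
G1 X0.00 Y-4.00 E0.1032
G1 X2.00 Y-3.46 E0.1377
G1 X3.46 Y-2.00 E0.1720
G1 X4.00 Y0.00 E0.2065
G1 X3.46 Y2.00 E0.2409
G1 X2.00 Y3.46 E0.2753
G1 X0.00 Y4.00 E0.3097
G1 X-2.00 Y3.46 E0.3442
G1 X-3.46 Y2.00 E0.3785
G1 X-4.00 Y0.00 E0.4130

At z = 1.5 mm: the cylinder: section is a regular 12-gon, circumradius r=4; the cone at (1, 7) does not reach this height (z outside [4.5, 23]); the cube at (14.5, 4) does not reach this height (z outside [2, 7.5]); the cube at (9.5, 13) does not reach this height (z outside [3, 11.5]); Taking the union: only the r=4 cylinder is present, so the union is just that shape — 1 connected region; the cube at (9.5, 15.5) is not intersected at this z (z outside [7.5, 11]); After the difference (first − rest): none of the subtracted shapes is present at this height, so the result so far is unchanged — 1 connected region. The outline is a single polygon with 12 vertices. Extrusion per mm of travel: 0.4 × 0.1 / (π × 0.875²) = 0.016630. Accumulating E over each segment gives final E = 0.4130.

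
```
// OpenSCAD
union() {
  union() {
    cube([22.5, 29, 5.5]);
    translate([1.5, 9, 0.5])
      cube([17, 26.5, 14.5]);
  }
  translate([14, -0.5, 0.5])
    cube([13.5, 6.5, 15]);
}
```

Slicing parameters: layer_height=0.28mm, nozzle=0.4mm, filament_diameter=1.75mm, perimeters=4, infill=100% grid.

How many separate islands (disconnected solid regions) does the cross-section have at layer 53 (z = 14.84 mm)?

At z = 14.84 mm: the cube does not reach this height (z outside [0, 5.5]); the cube at (1.5, 9) is present — its section is the full 17×26.5 rectangle; Combining (union): only the 17×26.5 cube at (1.5, 9) is present, so the union is just that shape — 1 connected region; the 13.5×6.5 cube at (14, -0.5) contributes its full rectangle; Combining (union): the 2 present regions are separate (no shared area or edge), so areas and boundary lengths simply add and each stays a separate island — 2 connected regions. Overall, the cross-section has 2 separate islands. Island count = 2.

2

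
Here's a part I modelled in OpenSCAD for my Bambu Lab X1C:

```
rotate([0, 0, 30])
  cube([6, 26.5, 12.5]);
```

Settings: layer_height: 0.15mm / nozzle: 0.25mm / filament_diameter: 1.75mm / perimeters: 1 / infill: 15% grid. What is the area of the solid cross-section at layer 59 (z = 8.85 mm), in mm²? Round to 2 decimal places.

159.00 mm²

At z = 8.85 mm: the cube is present — its section is the full 6×26.5 rectangle (area 159.00 mm²); (whole slice rotated 30° about Z — lengths, areas and connectivity unchanged). Overall, the cross-section is a single solid region. Net area = 159.00 mm².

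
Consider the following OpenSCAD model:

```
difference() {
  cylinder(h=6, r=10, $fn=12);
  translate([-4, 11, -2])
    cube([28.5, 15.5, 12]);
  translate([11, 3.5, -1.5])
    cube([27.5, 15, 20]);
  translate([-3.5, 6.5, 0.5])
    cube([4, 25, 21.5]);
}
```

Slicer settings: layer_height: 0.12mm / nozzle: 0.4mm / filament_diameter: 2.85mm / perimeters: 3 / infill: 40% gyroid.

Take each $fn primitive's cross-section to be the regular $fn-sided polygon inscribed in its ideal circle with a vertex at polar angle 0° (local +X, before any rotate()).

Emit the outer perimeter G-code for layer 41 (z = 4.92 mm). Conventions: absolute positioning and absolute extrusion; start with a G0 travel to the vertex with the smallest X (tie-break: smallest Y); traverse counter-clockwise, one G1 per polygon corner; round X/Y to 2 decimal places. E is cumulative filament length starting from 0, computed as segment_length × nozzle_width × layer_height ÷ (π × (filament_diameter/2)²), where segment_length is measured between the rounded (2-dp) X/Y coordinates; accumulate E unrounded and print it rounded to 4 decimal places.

G0 X-10.00 Y0.00 Z4.92
G1 X-8.66 Y-5.00 E0.0389
G1 X-5.00 Y-8.66 E0.0779
G1 X0.00 Y-10.00 E0.1168
G1 X5.00 Y-8.66 E0.1558
G1 X8.66 Y-5.00 E0.1947
G1 X10.00 Y0.00 E0.2337
G1 X8.66 Y5.00 E0.2726
G1 X5.00 Y8.66 E0.3116
G1 X0.50 Y9.87 E0.3466
G1 X0.50 Y6.50 E0.3720
G1 X-3.50 Y6.50 E0.4021
G1 X-3.50 Y9.06 E0.4214
G1 X-5.00 Y8.66 E0.4330
G1 X-8.66 Y5.00 E0.4720
G1 X-10.00 Y0.00 E0.5109

At z = 4.92 mm: the cylinder: section is a regular 12-gon, circumradius r=10; the cube at (-4, 11) is present — its section is the full 28.5×15.5 rectangle; the cube at (11, 3.5) (footprint 27.5×15) is included at this height; the 4×25 cube at (-3.5, 6.5) contributes its full rectangle; Subtracting the remaining from the first: starting from the r=10 cylinder, the 28.5×15.5 cube at (-4, 11) misses the remaining region (no effect); the 27.5×15 cube at (11, 3.5) misses the remaining region (no effect); the 4×25 cube at (-3.5, 6.5) partially overlaps it — only the 12.33 mm² overlap (of its 100.00 mm²) is removed, clipping the outline — 1 connected region. The outline is a single polygon with 15 vertices. Extrusion per mm of travel: 0.4 × 0.12 / (π × 1.425²) = 0.007524. Accumulating E over each segment gives final E = 0.5109.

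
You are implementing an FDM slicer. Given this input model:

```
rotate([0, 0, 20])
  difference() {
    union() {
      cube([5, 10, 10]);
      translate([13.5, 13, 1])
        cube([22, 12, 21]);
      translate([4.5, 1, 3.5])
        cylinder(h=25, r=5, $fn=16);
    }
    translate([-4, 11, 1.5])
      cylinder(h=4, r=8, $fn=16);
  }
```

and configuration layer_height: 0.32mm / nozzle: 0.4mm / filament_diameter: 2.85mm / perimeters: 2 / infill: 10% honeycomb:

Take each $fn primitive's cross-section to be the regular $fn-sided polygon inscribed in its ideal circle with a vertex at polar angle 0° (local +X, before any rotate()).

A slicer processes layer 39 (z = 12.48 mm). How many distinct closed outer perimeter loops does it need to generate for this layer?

At z = 12.48 mm: the cube is not intersected at this z (z outside [0, 10]); the cube at (13.5, 13) is present — its section is the full 22×12 rectangle; the cylinder at (4.5, 1): section is a regular 16-gon, circumradius r=5; Combining (union): the 2 present regions are separate (no shared area or edge), so areas and boundary lengths simply add and each stays a separate island — 2 connected regions; the cylinder at (-4, 11) does not reach this height (z outside [1.5, 5.5]); Taking the first minus the rest: none of the subtracted shapes is present at this height, so the result so far is unchanged — 2 connected regions; (rotated 20° about Z; rotation is an isometry so areas/perimeters/island counts are preserved). The result has 2 disconnected regions.

2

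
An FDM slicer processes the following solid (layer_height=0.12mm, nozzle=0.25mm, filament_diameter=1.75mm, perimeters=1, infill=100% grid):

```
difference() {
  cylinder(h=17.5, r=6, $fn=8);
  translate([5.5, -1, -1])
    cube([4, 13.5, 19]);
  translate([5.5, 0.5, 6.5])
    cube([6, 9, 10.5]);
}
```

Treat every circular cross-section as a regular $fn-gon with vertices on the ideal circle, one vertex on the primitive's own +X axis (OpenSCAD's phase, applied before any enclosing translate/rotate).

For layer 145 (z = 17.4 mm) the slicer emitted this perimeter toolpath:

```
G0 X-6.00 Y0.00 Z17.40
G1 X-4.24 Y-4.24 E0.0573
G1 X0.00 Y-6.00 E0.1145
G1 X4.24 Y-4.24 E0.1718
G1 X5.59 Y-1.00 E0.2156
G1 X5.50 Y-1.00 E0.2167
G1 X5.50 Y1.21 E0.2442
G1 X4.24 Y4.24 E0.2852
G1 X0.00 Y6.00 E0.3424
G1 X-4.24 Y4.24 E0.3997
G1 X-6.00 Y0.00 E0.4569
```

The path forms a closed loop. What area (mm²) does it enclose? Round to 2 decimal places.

Apply the shoelace formula to the sequence of (X, Y) vertices; enclosed area = 101.18 mm².

101.18 mm²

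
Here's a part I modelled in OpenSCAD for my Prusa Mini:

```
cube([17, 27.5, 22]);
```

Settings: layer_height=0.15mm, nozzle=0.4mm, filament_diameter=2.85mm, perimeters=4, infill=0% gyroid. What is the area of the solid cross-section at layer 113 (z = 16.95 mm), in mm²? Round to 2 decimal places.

At z = 16.95 mm: the cube (footprint 17×27.5) is included at this height (area 467.50 mm²). Overall, the cross-section is a single solid region. Net area = 467.50 mm².

467.50 mm²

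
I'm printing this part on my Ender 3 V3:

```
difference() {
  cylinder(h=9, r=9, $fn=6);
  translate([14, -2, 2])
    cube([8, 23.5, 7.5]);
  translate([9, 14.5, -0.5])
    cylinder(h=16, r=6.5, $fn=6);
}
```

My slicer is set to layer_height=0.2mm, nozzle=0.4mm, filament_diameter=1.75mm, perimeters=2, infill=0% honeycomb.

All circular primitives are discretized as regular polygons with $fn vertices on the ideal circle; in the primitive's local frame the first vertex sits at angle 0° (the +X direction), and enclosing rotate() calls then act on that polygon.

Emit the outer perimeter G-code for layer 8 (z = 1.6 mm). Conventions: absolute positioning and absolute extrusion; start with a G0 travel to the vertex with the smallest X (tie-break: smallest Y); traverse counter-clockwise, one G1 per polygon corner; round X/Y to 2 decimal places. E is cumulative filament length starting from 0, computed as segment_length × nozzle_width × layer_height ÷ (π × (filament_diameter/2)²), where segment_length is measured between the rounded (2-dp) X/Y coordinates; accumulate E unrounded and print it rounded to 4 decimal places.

G0 X-9.00 Y0.00 Z1.60
G1 X-4.50 Y-7.79 E0.2992
G1 X4.50 Y-7.79 E0.5986
G1 X9.00 Y0.00 E0.8978
G1 X4.50 Y7.79 E1.1970
G1 X-4.50 Y7.79 E1.4963
G1 X-9.00 Y0.00 E1.7956

At z = 1.6 mm: the r=9 cylinder gives a regular 6-gon of circumradius 9 (constant along its height); the cube at (14, -2) does not reach this height (z outside [2, 9.5]); the r=6.5 cylinder at (9, 14.5) gives a regular 6-gon of circumradius 6.5 (constant along its height); After the difference (first − rest): starting from the r=9 cylinder, the r=6.5 cylinder at (9, 14.5) misses the remaining region (no effect) — 1 connected region. The outline is a single polygon with 6 vertices. Extrusion per mm of travel: 0.4 × 0.2 / (π × 0.875²) = 0.033260. Accumulating E over each segment gives final E = 1.7956.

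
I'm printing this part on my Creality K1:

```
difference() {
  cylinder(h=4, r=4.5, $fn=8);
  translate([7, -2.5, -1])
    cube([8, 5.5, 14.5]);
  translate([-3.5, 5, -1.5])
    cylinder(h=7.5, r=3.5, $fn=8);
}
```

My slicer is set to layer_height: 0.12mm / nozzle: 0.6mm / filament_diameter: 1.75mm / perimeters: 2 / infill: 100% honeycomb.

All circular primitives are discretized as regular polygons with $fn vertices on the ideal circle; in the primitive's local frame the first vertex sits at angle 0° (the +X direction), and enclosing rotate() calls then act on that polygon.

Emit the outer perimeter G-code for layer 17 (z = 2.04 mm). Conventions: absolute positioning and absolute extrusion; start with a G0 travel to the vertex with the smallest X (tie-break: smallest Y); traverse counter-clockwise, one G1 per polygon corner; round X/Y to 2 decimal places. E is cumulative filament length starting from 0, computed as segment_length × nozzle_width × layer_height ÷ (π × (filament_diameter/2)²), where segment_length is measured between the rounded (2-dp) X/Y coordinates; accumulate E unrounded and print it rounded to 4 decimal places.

At z = 2.04 mm: the cylinder: section is a regular 8-gon, circumradius r=4.5; the cube at (7, -2.5) is present — its section is the full 8×5.5 rectangle; the r=3.5 cylinder at (-3.5, 5) gives a regular 8-gon of circumradius 3.5 (constant along its height); After the difference (first − rest): starting from the r=4.5 cylinder, the 8×5.5 cube at (7, -2.5) misses the remaining region (no effect); the r=3.5 cylinder at (-3.5, 5) partially overlaps it — only the 4.48 mm² overlap (of its 34.65 mm²) is removed, clipping the outline — 1 connected region. The outline is a single polygon with 11 vertices. Extrusion per mm of travel: 0.6 × 0.12 / (π × 0.875²) = 0.029934. Accumulating E over each segment gives final E = 0.8304.

G0 X-4.50 Y0.00 Z2.04
G1 X-3.18 Y-3.18 E0.1031
G1 X0.00 Y-4.50 E0.2061
G1 X3.18 Y-3.18 E0.3092
G1 X4.50 Y0.00 E0.4123
G1 X3.18 Y3.18 E0.5153
G1 X0.00 Y4.50 E0.6184
G1 X-0.25 Y4.40 E0.6265
G1 X-1.03 Y2.53 E0.6871
G1 X-3.50 Y1.50 E0.7672
G1 X-3.82 Y1.63 E0.7776
G1 X-4.50 Y0.00 E0.8304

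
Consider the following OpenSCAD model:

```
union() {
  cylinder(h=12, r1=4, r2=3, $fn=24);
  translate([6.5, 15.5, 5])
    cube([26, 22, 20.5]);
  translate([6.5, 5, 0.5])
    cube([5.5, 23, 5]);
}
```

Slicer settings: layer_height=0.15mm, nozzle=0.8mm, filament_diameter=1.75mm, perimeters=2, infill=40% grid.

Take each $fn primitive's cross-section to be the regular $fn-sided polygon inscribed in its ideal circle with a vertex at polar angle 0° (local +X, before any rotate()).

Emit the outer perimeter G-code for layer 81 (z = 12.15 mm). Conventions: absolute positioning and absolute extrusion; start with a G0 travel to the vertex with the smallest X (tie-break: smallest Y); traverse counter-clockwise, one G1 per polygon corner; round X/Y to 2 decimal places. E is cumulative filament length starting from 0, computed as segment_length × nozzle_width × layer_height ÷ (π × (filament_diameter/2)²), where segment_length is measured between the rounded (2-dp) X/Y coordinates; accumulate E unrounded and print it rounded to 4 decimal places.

At z = 12.15 mm: the cone is absent (z outside [0, 12]); the 26×22 cube at (6.5, 15.5) contributes its full rectangle; the cube at (6.5, 5) is not intersected at this z (z outside [0.5, 5.5]); Taking the union: only the 26×22 cube at (6.5, 15.5) is present, so the union is just that shape — 1 connected region. The outline is a single polygon with 4 vertices. Extrusion per mm of travel: 0.8 × 0.15 / (π × 0.875²) = 0.049890. Accumulating E over each segment gives final E = 4.7895.

G0 X6.50 Y15.50 Z12.15
G1 X32.50 Y15.50 E1.2971
G1 X32.50 Y37.50 E2.3947
G1 X6.50 Y37.50 E3.6919
G1 X6.50 Y15.50 E4.7895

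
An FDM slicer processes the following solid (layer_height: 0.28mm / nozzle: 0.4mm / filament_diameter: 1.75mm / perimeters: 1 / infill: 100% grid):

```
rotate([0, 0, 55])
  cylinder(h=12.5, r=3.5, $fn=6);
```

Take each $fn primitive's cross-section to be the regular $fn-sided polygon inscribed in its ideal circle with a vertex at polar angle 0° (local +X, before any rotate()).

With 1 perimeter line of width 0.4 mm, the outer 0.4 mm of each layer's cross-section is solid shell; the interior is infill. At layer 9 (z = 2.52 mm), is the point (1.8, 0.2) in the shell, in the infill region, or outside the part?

infill

At z = 2.52 mm: the r=3.5 cylinder contributes a regular 6-gon of circumradius 3.5; (whole slice rotated 55° about Z — lengths, areas and connectivity unchanged). Overall, the cross-section is a single solid region. Undo the 55° rotation: the query point maps to (1.196, -1.360) in the un-rotated model frame. The nearest boundary edge runs (1.75, -3.03)→(3.50, 0.00); distance from the point to it = 1.32 mm. The point is inside the cross-section and 1.32 mm from the nearest boundary — more than the 0.4 mm shell width (1 × 0.4), so it's in the infill interior.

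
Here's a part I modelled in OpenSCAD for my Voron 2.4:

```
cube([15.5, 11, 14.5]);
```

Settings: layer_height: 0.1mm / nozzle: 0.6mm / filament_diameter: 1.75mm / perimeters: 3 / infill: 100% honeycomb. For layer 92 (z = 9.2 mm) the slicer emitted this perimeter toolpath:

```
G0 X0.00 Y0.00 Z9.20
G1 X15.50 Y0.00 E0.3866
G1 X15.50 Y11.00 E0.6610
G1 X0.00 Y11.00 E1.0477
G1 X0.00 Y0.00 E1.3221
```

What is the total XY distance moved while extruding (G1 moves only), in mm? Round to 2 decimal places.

53.00 mm

Sum the Euclidean lengths of each G1 segment: total = 53.00 mm.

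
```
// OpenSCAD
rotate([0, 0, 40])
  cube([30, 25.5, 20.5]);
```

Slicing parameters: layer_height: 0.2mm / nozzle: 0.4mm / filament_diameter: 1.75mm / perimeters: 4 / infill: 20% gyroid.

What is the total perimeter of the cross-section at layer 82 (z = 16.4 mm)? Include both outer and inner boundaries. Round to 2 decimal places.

At z = 16.4 mm: the cube is present — its section is the full 30×25.5 rectangle (perimeter 111.00 mm); (whole slice rotated 40° about Z — lengths, areas and connectivity unchanged). Overall, the cross-section is a single solid region. Total boundary length (outer) = 111.00 mm.

111.00 mm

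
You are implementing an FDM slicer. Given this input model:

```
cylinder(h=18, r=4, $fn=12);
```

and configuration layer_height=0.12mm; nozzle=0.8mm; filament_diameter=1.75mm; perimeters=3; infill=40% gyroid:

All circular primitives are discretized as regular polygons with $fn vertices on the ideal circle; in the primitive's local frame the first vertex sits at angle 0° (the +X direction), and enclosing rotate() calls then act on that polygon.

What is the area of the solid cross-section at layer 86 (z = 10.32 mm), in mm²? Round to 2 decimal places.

48.00 mm²

At z = 10.32 mm: the r=4 cylinder contributes a regular 12-gon of circumradius 4 (area = (12/2)·4.000²·sin(360°/12) = 48.00 mm²). Overall, the cross-section is a single solid region. Net area = 48.00 mm².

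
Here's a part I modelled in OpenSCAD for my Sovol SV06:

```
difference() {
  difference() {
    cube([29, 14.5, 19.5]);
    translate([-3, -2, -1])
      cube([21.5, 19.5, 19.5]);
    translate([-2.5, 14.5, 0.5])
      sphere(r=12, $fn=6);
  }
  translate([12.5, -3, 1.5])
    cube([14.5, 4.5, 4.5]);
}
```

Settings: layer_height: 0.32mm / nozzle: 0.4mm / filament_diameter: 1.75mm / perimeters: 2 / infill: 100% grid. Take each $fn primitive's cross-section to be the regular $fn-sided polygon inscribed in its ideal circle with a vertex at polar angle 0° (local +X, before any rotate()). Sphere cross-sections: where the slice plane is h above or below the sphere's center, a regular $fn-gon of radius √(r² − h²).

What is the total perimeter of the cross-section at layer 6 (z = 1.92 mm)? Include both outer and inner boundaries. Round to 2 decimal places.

50.00 mm

At z = 1.92 mm: the cube is present — its section is the full 29×14.5 rectangle (perimeter 87.00 mm); the 21.5×19.5 cube at (-3, -2) contributes its full rectangle (perimeter 82.00 mm); the r=12 sphere at (-2.5, 14.5) slices to a regular 6-gon of circumradius 11.916 (√(r²−h²) with h=1.42 from center) (perimeter = 2·6·11.916·sin(180°/6) = 71.49 mm); Taking the first minus the rest: starting from the 29×14.5 cube, the 21.5×19.5 cube at (-3, -2) partially overlaps it — only the 268.25 mm² overlap (of its 419.25 mm²) is removed, clipping the outline; the r=12 sphere at (-2.5, 14.5) misses the remaining region (no effect) — boundary = 50.00 mm; the 14.5×4.5 cube at (12.5, -3) contributes its full rectangle (perimeter 38.00 mm); Subtracting the remaining from the first: starting from the result so far, the 14.5×4.5 cube at (12.5, -3) partially overlaps it — only the 12.75 mm² overlap (of its 65.25 mm²) is removed, clipping the outline — boundary = 50.00 mm. Overall, the cross-section is a single solid region. Total boundary length (outer) = 50.00 mm.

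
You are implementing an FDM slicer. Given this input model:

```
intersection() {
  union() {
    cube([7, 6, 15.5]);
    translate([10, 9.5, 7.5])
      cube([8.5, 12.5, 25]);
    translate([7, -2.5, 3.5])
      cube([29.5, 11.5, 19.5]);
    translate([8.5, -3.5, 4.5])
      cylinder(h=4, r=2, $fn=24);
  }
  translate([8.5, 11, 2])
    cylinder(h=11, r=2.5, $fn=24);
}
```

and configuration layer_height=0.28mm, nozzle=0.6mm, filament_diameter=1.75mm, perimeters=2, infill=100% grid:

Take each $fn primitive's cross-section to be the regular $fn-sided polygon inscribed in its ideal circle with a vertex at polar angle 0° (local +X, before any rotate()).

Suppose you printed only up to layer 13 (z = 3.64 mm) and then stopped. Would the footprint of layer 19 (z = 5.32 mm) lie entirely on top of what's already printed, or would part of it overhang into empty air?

Compare the two slices. At z = 3.64: the cube (footprint 7×6) is included at this height (area 42.00 mm²); the cube at (10, 9.5) does not reach this height (z outside [7.5, 32.5]); the cube at (7, -2.5) (footprint 29.5×11.5) is included at this height (area 339.25 mm²); the cylinder at (8.5, -3.5) is absent (z outside [4.5, 8.5]); Combining (union): the 2 present regions share edge segments without overlapping in area, so areas simply add but the touching pieces fuse into one outline (the shared edge portions become interior and drop out of the boundary) — area = 381.25 mm²; the r=2.5 cylinder at (8.5, 11) contributes a regular 24-gon of circumradius 2.5 (area = (24/2)·2.500²·sin(360°/24) = 19.41 mm²); After intersecting: the r=2.5 cylinder at (8.5, 11) partially overlaps that combined region; clipping to the common part keeps 0.98 mm² — area = 0.98 mm². At z = 5.32: the cube (footprint 7×6) is included at this height (area 42.00 mm²); the cube at (10, 9.5) does not reach this height (z outside [7.5, 32.5]); the cube at (7, -2.5) is present — its section is the full 29.5×11.5 rectangle (area 339.25 mm²); the r=2 cylinder at (8.5, -3.5) contributes a regular 24-gon of circumradius 2 (area = (24/2)·2.000²·sin(360°/24) = 12.42 mm²); Merging all regions: the regions partially overlap — summed areas 393.67 mm² minus the doubly-counted overlap 2.37 mm² gives 391.30 mm² — area = 391.30 mm²; the r=2.5 cylinder at (8.5, 11) gives a regular 24-gon of circumradius 2.5 (constant along its height) (area = (24/2)·2.500²·sin(360°/24) = 19.41 mm²); Taking the intersection: the r=2.5 cylinder at (8.5, 11) partially overlaps the result so far; clipping to the common part keeps 0.98 mm² — area = 0.98 mm². Checking containment: the cross-section at z = 5.32 is a subset of the cross-section at z = 3.64.

entirely on top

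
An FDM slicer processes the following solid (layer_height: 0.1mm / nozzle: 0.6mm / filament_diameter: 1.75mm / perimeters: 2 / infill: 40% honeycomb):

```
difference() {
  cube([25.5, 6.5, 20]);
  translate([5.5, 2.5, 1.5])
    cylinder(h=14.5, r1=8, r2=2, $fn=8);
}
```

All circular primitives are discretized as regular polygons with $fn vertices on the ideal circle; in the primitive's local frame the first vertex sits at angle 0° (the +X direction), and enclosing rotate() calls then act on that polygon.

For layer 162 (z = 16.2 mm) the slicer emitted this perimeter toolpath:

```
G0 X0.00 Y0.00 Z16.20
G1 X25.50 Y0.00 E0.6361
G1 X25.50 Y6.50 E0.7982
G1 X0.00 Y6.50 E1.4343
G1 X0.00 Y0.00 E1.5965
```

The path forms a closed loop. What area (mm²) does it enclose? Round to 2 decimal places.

165.75 mm²

Apply the shoelace formula to the sequence of (X, Y) vertices; enclosed area = 165.75 mm².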